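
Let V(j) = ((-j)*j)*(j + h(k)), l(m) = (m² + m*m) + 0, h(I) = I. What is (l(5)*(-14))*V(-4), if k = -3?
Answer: -78400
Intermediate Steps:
l(m) = 2*m² (l(m) = (m² + m²) + 0 = 2*m² + 0 = 2*m²)
V(j) = -j²*(-3 + j) (V(j) = ((-j)*j)*(j - 3) = (-j²)*(-3 + j) = -j²*(-3 + j))
(l(5)*(-14))*V(-4) = ((2*5²)*(-14))*((-4)²*(3 - 1*(-4))) = ((2*25)*(-14))*(16*(3 + 4)) = (50*(-14))*(16*7) = -700*112 = -78400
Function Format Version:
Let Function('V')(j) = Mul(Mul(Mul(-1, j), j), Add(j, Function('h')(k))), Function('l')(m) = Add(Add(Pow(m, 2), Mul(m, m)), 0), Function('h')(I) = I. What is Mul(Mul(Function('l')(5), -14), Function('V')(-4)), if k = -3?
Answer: -78400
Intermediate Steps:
Function('l')(m) = Mul(2, Pow(m, 2)) (Function('l')(m) = Add(Add(Pow(m, 2), Pow(m, 2)), 0) = Add(Mul(2, Pow(m, 2)), 0) = Mul(2, Pow(m, 2)))
Function('V')(j) = Mul(-1, Pow(j, 2), Add(-3, j)) (Function('V')(j) = Mul(Mul(Mul(-1, j), j), Add(j, -3)) = Mul(Mul(-1, Pow(j, 2)), Add(-3, j)) = Mul(-1, Pow(j, 2), Add(-3, j)))
Mul(Mul(Function('l')(5), -14), Function('V')(-4)) = Mul(Mul(Mul(2, Pow(5, 2)), -14), Mul(Pow(-4, 2), Add(3, Mul(-1, -4)))) = Mul(Mul(Mul(2, 25), -14), Mul(16, Add(3, 4))) = Mul(Mul(50, -14), Mul(16, 7)) = Mul(-700, 112) = -78400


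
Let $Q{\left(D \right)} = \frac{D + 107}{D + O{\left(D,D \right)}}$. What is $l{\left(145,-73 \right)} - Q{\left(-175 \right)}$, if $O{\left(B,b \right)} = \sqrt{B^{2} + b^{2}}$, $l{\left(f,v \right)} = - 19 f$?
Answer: $- \frac{482057}{175} + \frac{68 \sqrt{2}}{175} \approx -2754.1$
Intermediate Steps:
$Q{\left(D \right)} = \frac{107 + D}{D + \sqrt{2} \sqrt{D^{2}}}$ ($Q{\left(D \right)} = \frac{D + 107}{D + \sqrt{D^{2} + D^{2}}} = \frac{107 + D}{D + \sqrt{2 D^{2}}} = \frac{107 + D}{D + \sqrt{2} \sqrt{D^{2}}}$)
$l{\left(145,-73 \right)} - Q{\left(-175 \right)} = \left(-19\right) 145 - \frac{107 - 175}{-175 + \sqrt{2} \sqrt{\left(-175\right)^{2}}} = -2755 - \frac{1}{-175 + \sqrt{2} \sqrt{30625}} \left(-68\right) = -2755 - \frac{1}{-175 + \sqrt{2} \cdot 175} \left(-68\right) = -2755 - \frac{1}{-175 + 175 \sqrt{2}} \left(-68\right) = -2755 - - \frac{68}{-175 + 175 \sqrt{2}} = -2755 + \frac{68}{-175 + 175 \sqrt{2}}$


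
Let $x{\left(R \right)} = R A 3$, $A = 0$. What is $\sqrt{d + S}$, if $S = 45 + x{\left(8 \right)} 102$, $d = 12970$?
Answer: $\sqrt{13015} \approx 114.08$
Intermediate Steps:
$x{\left(R \right)} = 0$ ($x{\left(R \right)} = R 0 \cdot 3 = 0 \cdot 3 = 0$)
$S = 45$ ($S = 45 + 0 \cdot 102 = 45 + 0 = 45$)
$\sqrt{d + S} = \sqrt{12970 + 45} = \sqrt{13015}$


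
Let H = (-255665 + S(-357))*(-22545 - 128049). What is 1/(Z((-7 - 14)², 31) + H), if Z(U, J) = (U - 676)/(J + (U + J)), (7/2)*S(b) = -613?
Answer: 3521/135657054455297 ≈ 2.5955e-11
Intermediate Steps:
S(b) = -1226/7 (S(b) = (2/7)*(-613) = -1226/7)
Z(U, J) = (-676 + U)/(U + 2*J) (Z(U, J) = (-676 + U)/(J + (J + U)) = (-676 + U)/(U + 2*J))
H = 269695933314/7 (H = (-255665 - 1226/7)*(-22545 - 128049) = -1790881/7*(-150594) = 269695933314/7 ≈ 3.8528e+10)
1/(Z((-7 - 14)², 31) + H) = 1/((-676 + (-7 - 14)²)/((-7 - 14)² + 2*31) + 269695933314/7) = 1/((-676 + (-21)²)/((-21)² + 62) + 269695933314/7) = 1/((-676 + 441)/(441 + 62) + 269695933314/7) = 1/(-235/503 + 269695933314/7) = 1/(135657054455297/3521) = 3521/135657054455297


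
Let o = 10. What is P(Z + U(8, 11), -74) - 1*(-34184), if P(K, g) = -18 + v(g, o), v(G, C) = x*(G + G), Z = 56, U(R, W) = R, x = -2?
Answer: 34462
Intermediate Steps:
v(G, C) = -4*G (v(G, C) = -2*(G + G) = -4*G)
P(K, g) = -18 - 4*g
P(Z + U(8, 11), -74) - 1*(-34184) = (-18 - 4*(-74)) - 1*(-34184) = (-18 + 296) + 34184 = 278 + 34184 = 34462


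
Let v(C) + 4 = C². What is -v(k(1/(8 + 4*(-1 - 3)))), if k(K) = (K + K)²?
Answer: 1023/256 ≈ 3.9961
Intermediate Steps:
k(K) = 4*K² (k(K) = (2*K)² = 4*K²)
v(C) = -4 + C²
-v(k(1/(8 + 4*(-1 - 3)))) = -(-4 + (4*(1/(8 + 4*(-1 - 3)))²)²) = -(-4 + (4*(1/(8 + 4*(-4)))²)²) = -(-4 + (4*(1/(8 - 16))²)²) = -(-4 + (4*(1/(-8))²)²) = -(-4 + (4*(-⅛)²)²) = -(-4 + (4*(1/64))²) = -(-4 + (1/16)²) = -(-4 + 1/256) = -1*(-1023/256) = 1023/256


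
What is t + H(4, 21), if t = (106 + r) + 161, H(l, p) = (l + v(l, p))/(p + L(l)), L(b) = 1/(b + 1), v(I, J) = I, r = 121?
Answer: 20584/53 ≈ 388.38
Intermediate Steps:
L(b) = 1/(1 + b)
H(l, p) = 2*l/(p + 1/(1 + l)) (H(l, p) = (l + l)/(p + 1/(1 + l)) = (2*l)/(p + 1/(1 + l)) = 2*l/(p + 1/(1 + l)))
t = 388 (t = (106 + 121) + 161 = 227 + 161 = 388)
t + H(4, 21) = 388 + 2*4*(1 + 4)/(1 + 21*(1 + 4)) = 388 + 2*4*5/(1 + 21*5) = 388 + 2*4*5/(1 + 105) = 388 + 2*4*5/106 = 388 + 2*4*(1/106)*5 = 388 + 20/53 = 20584/53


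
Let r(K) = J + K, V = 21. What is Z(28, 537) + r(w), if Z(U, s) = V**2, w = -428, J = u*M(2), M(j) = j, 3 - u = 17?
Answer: -15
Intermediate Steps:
u = -14 (u = 3 - 1*17 = 3 - 17 = -14)
J = -28 (J = -14*2 = -28)
Z(U, s) = 441 (Z(U, s) = 21**2 = 441)
r(K) = -28 + K
Z(28, 537) + r(w) = 441 + (-28 - 428) = 441 - 456 = -15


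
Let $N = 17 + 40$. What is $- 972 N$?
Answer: $-55404$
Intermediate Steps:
$N = 57$
$- 972 N = \left(-972\right) 57 = -55404$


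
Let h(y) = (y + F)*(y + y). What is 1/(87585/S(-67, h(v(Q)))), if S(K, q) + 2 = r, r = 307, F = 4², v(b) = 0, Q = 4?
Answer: 61/17517 ≈ 0.0034823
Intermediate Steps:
F = 16
h(y) = 2*y*(16 + y) (h(y) = (y + 16)*(y + y) = (16 + y)*(2*y) = 2*y*(16 + y))
S(K, q) = 305 (S(K, q) = -2 + 307 = 305)
1/(87585/S(-67, h(v(Q)))) = 1/(87585/305) = 1/(87585*(1/305)) = 1/(17517/61) = 61/17517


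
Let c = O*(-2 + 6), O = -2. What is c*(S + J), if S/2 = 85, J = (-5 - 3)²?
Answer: -1872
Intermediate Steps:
J = 64 (J = (-8)² = 64)
c = -8 (c = -2*(-2 + 6) = -2*4 = -8)
S = 170 (S = 2*85 = 170)
c*(S + J) = -8*(170 + 64) = -8*234 = -1872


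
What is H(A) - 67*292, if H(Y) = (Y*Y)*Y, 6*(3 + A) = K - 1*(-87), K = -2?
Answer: -3925061/216 ≈ -18172.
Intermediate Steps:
A = 67/6 (A = -3 + (-2 - 1*(-87))/6 = -3 + (-2 + 87)/6 = -3 + (1/6)*85 = -3 + 85/6 = 67/6 ≈ 11.167)
H(Y) = Y**3 (H(Y) = Y**2*Y = Y**3)
H(A) - 67*292 = (67/6)**3 - 67*292 = 300763/216 - 19564 = -3925061/216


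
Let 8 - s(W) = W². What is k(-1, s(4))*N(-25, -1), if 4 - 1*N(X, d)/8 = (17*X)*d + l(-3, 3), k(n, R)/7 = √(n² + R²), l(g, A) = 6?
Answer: -23912*√65 ≈ -1.9278e+5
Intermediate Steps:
s(W) = 8 - W²
k(n, R) = 7*√(R² + n²) (k(n, R) = 7*√(n² + R²) = 7*√(R² + n²))
N(X, d) = -16 - 136*X*d (N(X, d) = 32 - 8*((17*X)*d + 6) = 32 - 8*(17*X*d + 6) = 32 - 8*(6 + 17*X*d) = 32 + (-48 - 136*X*d) = -16 - 136*X*d)
k(-1, s(4))*N(-25, -1) = (7*√((8 - 1*4²)² + (-1)²))*(-16 - 136*(-25)*(-1)) = (7*√((8 - 1*16)² + 1))*(-16 - 3400) = (7*√((8 - 16)² + 1))*(-3416) = (7*√((-8)² + 1))*(-3416) = (7*√(64 + 1))*(-3416) = (7*√65)*(-3416) = -23912*√65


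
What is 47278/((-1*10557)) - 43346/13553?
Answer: -1098362456/143079021 ≈ -7.6766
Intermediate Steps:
47278/((-1*10557)) - 43346/13553 = 47278/(-10557) - 43346*1/13553 = 47278*(-1/10557) - 43346/13553 = -47278/10557 - 43346/13553 = -1098362456/143079021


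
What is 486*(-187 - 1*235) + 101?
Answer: -204991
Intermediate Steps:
486*(-187 - 1*235) + 101 = 486*(-187 - 235) + 101 = 486*(-422) + 101 = -205092 + 101 = -204991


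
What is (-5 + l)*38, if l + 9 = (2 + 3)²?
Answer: 418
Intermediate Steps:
l = 16 (l = -9 + (2 + 3)² = -9 + 5² = -9 + 25 = 16)
(-5 + l)*38 = (-5 + 16)*38 = 11*38 = 418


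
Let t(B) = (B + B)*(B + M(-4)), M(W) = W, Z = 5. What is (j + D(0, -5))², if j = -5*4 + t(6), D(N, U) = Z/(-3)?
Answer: 49/9 ≈ 5.4444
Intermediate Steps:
t(B) = 2*B*(-4 + B) (t(B) = (B + B)*(B - 4) = (2*B)*(-4 + B) = 2*B*(-4 + B))
D(N, U) = -5/3 (D(N, U) = 5/(-3) = 5*(-⅓) = -5/3)
j = 4 (j = -5*4 + 2*6*(-4 + 6) = -20 + 2*6*2 = -20 + 24 = 4)
(j + D(0, -5))² = (4 - 5/3)² = (7/3)² = 49/9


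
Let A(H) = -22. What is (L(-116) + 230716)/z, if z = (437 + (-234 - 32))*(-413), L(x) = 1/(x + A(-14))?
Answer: -4548401/1392282 ≈ -3.2669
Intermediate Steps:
L(x) = 1/(-22 + x) (L(x) = 1/(x - 22) = 1/(-22 + x))
z = -70623 (z = (437 - 266)*(-413) = 171*(-413) = -70623)
(L(-116) + 230716)/z = (1/(-22 - 116) + 230716)/(-70623) = (1/(-138) + 230716)*(-1/70623) = (-1/138 + 230716)*(-1/70623) = (31838807/138)*(-1/70623) = -4548401/1392282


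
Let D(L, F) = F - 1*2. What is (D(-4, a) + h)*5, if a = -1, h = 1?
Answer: -10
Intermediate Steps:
D(L, F) = -2 + F (D(L, F) = F - 2 = -2 + F)
(D(-4, a) + h)*5 = ((-2 - 1) + 1)*5 = (-3 + 1)*5 = -2*5 = -10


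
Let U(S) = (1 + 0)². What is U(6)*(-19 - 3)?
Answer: -22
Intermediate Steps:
U(S) = 1 (U(S) = 1² = 1)
U(6)*(-19 - 3) = 1*(-19 - 3) = 1*(-22) = -22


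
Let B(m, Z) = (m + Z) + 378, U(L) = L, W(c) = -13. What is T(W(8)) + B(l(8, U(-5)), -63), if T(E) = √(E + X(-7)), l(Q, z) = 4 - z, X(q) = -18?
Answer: 324 + I*√31 ≈ 324.0 + 5.5678*I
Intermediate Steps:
B(m, Z) = 378 + Z + m (B(m, Z) = (Z + m) + 378 = 378 + Z + m)
T(E) = √(-18 + E) (T(E) = √(E - 18) = √(-18 + E))
T(W(8)) + B(l(8, U(-5)), -63) = √(-18 - 13) + (378 - 63 + (4 - 1*(-5))) = √(-31) + (378 - 63 + (4 + 5)) = I*√31 + (378 - 63 + 9) = I*√31 + 324 = 324 + I*√31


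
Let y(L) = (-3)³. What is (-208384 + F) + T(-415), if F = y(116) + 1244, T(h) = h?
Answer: -207582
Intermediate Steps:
y(L) = -27
F = 1217 (F = -27 + 1244 = 1217)
(-208384 + F) + T(-415) = (-208384 + 1217) - 415 = -207167 - 415 = -207582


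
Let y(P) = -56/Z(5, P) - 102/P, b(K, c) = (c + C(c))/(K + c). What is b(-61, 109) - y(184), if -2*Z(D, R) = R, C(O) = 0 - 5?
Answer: 583/276 ≈ 2.1123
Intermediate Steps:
C(O) = -5
b(K, c) = (-5 + c)/(K + c) (b(K, c) = (c - 5)/(K + c) = (-5 + c)/(K + c))
Z(D, R) = -R/2
y(P) = 10/P (y(P) = -56*(-2/P) - 102/P = -(-112)/P - 102/P = 112/P - 102/P = 10/P)
b(-61, 109) - y(184) = (-5 + 109)/(-61 + 109) - 10/184 = 104/48 - 10/184 = (1/48)*104 - 1*5/92 = 13/6 - 5/92 = 583/276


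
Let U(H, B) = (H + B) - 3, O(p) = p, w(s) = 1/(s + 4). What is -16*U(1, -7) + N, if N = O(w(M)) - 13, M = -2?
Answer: 263/2 ≈ 131.50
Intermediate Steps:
w(s) = 1/(4 + s)
U(H, B) = -3 + B + H (U(H, B) = (B + H) - 3 = -3 + B + H)
N = -25/2 (N = 1/(4 - 2) - 13 = 1/2 - 13 = ½ - 13 = -25/2 ≈ -12.500)
-16*U(1, -7) + N = -16*(-3 - 7 + 1) - 25/2 = -16*(-9) - 25/2 = 144 - 25/2 = 263/2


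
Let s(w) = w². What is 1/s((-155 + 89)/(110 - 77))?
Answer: ¼ ≈ 0.25000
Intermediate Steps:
1/s((-155 + 89)/(110 - 77)) = 1/(((-155 + 89)/(110 - 77))²) = 1/((-66/33)²) = 1/((-66*1/33)²) = 1/((-2)²) = 1/4 = ¼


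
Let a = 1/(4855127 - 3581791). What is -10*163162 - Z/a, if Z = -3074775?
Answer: 3915220067780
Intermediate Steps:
a = 1/1273336 ≈ 7.8534e-7
-10*163162 - Z/a = -10*163162 - (-3074775)/1/1273336 = -1631620 - (-3074775)*1273336 = -1631620 - 1*(-3915221699400) = -1631620 + 3915221699400 = 3915220067780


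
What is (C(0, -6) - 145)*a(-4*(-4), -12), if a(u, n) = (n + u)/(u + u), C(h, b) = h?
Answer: -145/8 ≈ -18.125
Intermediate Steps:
a(u, n) = (n + u)/(2*u) (a(u, n) = (n + u)/((2*u)) = (n + u)*(1/(2*u)) = (n + u)/(2*u))
(C(0, -6) - 145)*a(-4*(-4), -12) = (0 - 145)*((-12 - 4*(-4))/(2*((-4*(-4))))) = -145*(-12 + 16)/(2*16) = -145*4/(2*16) = -145*1/8 = -145/8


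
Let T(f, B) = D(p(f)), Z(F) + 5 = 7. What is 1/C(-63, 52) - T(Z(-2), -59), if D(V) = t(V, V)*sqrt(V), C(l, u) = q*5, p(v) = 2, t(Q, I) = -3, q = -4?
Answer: -1/20 + 3*sqrt(2) ≈ 4.1926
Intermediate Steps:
Z(F) = 2 (Z(F) = -5 + 7 = 2)
C(l, u) = -20 (C(l, u) = -4*5 = -20)
D(V) = -3*sqrt(V)
T(f, B) = -3*sqrt(2)
1/C(-63, 52) - T(Z(-2), -59) = 1/(-20) - (-3)*sqrt(2) = -1/20 + 3*sqrt(2)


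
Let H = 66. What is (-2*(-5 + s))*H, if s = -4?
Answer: 1188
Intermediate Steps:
(-2*(-5 + s))*H = -2*(-5 - 4)*66 = -2*(-9)*66 = 18*66 = 1188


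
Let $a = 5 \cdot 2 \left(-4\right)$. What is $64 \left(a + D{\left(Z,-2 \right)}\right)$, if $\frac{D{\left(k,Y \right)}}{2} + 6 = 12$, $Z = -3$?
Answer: $-1792$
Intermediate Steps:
$D{\left(k,Y \right)} = 12$ ($D{\left(k,Y \right)} = -12 + 2 \cdot 12 = -12 + 24 = 12$)
$a = -40$ ($a = 10 \left(-4\right) = -40$)
$64 \left(a + D{\left(Z,-2 \right)}\right) = 64 \left(-40 + 12\right) = 64 \left(-28\right) = -1792$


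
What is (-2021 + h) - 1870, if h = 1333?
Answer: -2558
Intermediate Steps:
(-2021 + h) - 1870 = (-2021 + 1333) - 1870 = -688 - 1870 = -2558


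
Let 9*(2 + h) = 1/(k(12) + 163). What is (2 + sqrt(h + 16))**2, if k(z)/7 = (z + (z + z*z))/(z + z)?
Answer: (636 + sqrt(1415789))**2/101124 ≈ 32.967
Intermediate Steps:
k(z) = 7*(z**2 + 2*z)/(2*z) (k(z) = 7*((z + (z + z*z))/(z + z)) = 7*((z + (z + z**2))/((2*z))) = 7*((z**2 + 2*z)*(1/(2*z))) = 7*((z**2 + 2*z)/(2*z)) = 7*(z**2 + 2*z)/(2*z))
h = -3815/1908 (h = -2 + 1/(9*((7 + (7/2)*12) + 163)) = -2 + 1/(9*((7 + 42) + 163)) = -2 + 1/(9*(49 + 163)) = -2 + (1/9)/212 = -2 + (1/9)*(1/212) = -2 + 1/1908 = -3815/1908 ≈ -1.9995)
(2 + sqrt(h + 16))**2 = (2 + sqrt(-3815/1908 + 16))**2 = (2 + sqrt(26713/1908))**2 = (2 + sqrt(1415789)/318)**2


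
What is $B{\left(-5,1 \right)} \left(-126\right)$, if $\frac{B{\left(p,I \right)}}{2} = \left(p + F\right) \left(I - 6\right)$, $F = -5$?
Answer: $-12600$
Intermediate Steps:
$B{\left(p,I \right)} = 2 \left(-6 + I\right) \left(-5 + p\right)$ ($B{\left(p,I \right)} = 2 \left(p - 5\right) \left(I - 6\right) = 2 \left(-5 + p\right) \left(-6 + I\right) = 2 \left(-6 + I\right) \left(-5 + p\right)$)
$B{\left(-5,1 \right)} \left(-126\right) = \left(60 - -60 - 10 + 2 \cdot 1 \left(-5\right)\right) \left(-126\right) = \left(60 + 60 - 10 - 10\right) \left(-126\right) = 100 \left(-126\right) = -12600$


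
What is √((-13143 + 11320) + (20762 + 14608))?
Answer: √33547 ≈ 183.16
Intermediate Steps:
√((-13143 + 11320) + (20762 + 14608)) = √(-1823 + 35370) = √33547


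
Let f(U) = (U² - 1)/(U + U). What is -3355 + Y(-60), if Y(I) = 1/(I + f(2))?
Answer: -795139/237 ≈ -3355.0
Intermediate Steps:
f(U) = (-1 + U²)/(2*U) (f(U) = (-1 + U²)/((2*U)) = (-1 + U²)*(1/(2*U)) = (-1 + U²)/(2*U))
Y(I) = 1/(¾ + I) (Y(I) = 1/(I + (½)*(-1 + 2²)/2) = 1/(I + (½)*(½)*(-1 + 4)) = 1/(I + (½)*(½)*3) = 1/(I + ¾) = 1/(¾ + I))
-3355 + Y(-60) = -3355 + 4/(3 + 4*(-60)) = -3355 + 4/(3 - 240) = -3355 + 4/(-237) = -3355 + 4*(-1/237) = -3355 - 4/237 = -795139/237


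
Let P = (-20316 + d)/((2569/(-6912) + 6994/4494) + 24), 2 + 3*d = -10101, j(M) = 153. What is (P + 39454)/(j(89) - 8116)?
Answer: -5021519205130/1038239980297 ≈ -4.8366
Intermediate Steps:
d = -10103/3 (d = -⅔ + (⅓)*(-10101) = -⅔ - 3367 = -10103/3 ≈ -3367.7)
P = -122612426496/130383019 (P = (-20316 - 10103/3)/((2569/(-6912) + 6994/4494) + 24) = -71051/(3*((2569*(-1/6912) + 6994*(1/4494)) + 24)) = -71051/(3*((-2569/6912 + 3497/2247) + 24)) = -71051/(3*(6132907/5177088 + 24)) = -71051/(3*130383019/5177088) = -71051/3*5177088/130383019 = -122612426496/130383019 ≈ -940.40)
(P + 39454)/(j(89) - 8116) = (-122612426496/130383019 + 39454)/(153 - 8116) = (5021519205130/130383019)/(-7963) = (5021519205130/130383019)*(-1/7963) = -5021519205130/1038239980297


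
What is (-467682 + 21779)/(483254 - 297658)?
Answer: -445903/185596 ≈ -2.4025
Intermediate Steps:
(-467682 + 21779)/(483254 - 297658) = -445903/185596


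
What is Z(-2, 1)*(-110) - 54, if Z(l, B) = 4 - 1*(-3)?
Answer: -824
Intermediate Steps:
Z(l, B) = 7 (Z(l, B) = 4 + 3 = 7)
Z(-2, 1)*(-110) - 54 = 7*(-110) - 54 = -770 - 54 = -824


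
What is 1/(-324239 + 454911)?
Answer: 1/130672 ≈ 7.6528e-6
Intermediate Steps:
1/(-324239 + 454911) = 1/130672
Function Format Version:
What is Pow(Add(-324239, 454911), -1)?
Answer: Rational(1, 130672) ≈ 7.6528e-6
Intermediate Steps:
Pow(Add(-324239, 454911), -1) = Pow(130672, -1) = Rational(1, 130672)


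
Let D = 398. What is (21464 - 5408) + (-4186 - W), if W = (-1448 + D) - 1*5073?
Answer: 17993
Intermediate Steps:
W = -6123 (W = (-1448 + 398) - 1*5073 = -1050 - 5073 = -6123)
(21464 - 5408) + (-4186 - W) = (21464 - 5408) + (-4186 - 1*(-6123)) = 16056 + (-4186 + 6123) = 16056 + 1937 = 17993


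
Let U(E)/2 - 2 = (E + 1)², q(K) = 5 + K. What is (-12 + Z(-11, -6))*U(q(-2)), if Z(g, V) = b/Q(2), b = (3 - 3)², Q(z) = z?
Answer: -432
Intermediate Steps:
b = 0 (b = 0² = 0)
U(E) = 4 + 2*(1 + E)² (U(E) = 4 + 2*(E + 1)² = 4 + 2*(1 + E)²)
Z(g, V) = 0 (Z(g, V) = 0/2 = 0*(½) = 0)
(-12 + Z(-11, -6))*U(q(-2)) = (-12 + 0)*(4 + 2*(1 + (5 - 2))²) = -12*(4 + 2*(1 + 3)²) = -12*(4 + 2*4²) = -12*(4 + 2*16) = -12*(4 + 32) = -12*36 = -432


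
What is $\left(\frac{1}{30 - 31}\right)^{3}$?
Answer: $-1$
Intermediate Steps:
$\left(\frac{1}{30 - 31}\right)^{3} = \left(\frac{1}{-1}\right)^{3} = \left(-1\right)^{3} = -1$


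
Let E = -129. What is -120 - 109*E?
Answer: 13941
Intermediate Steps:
-120 - 109*E = -120 - 109*(-129) = -120 + 14061 = 13941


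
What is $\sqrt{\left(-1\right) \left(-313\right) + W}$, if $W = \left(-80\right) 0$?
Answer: $\sqrt{313} \approx 17.692$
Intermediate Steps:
$W = 0$
$\sqrt{\left(-1\right) \left(-313\right) + W} = \sqrt{\left(-1\right) \left(-313\right) + 0} = \sqrt{313 + 0} = \sqrt{313}$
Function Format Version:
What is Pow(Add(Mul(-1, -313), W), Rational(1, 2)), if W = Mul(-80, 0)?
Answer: Pow(313, Rational(1, 2)) ≈ 17.692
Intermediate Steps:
W = 0
Pow(Add(Mul(-1, -313), W), Rational(1, 2)) = Pow(Add(Mul(-1, -313), 0), Rational(1, 2)) = Pow(Add(313, 0), Rational(1, 2)) = Pow(313, Rational(1, 2))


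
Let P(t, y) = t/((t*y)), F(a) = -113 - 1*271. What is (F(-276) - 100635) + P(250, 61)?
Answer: -6162158/61 ≈ -1.0102e+5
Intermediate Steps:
F(a) = -384 (F(a) = -113 - 271 = -384)
P(t, y) = 1/y (P(t, y) = t*(1/(t*y)) = 1/y)
(F(-276) - 100635) + P(250, 61) = (-384 - 100635) + 1/61 = -101019 + 1/61 = -6162158/61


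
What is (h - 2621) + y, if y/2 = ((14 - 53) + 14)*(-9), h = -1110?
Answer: -3281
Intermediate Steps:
y = 450 (y = 2*(((14 - 53) + 14)*(-9)) = 2*((-39 + 14)*(-9)) = 2*(-25*(-9)) = 2*225 = 450)
(h - 2621) + y = (-1110 - 2621) + 450 = -3731 + 450 = -3281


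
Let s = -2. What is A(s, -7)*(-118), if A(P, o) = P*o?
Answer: -1652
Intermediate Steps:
A(s, -7)*(-118) = -2*(-7)*(-118) = 14*(-118) = -1652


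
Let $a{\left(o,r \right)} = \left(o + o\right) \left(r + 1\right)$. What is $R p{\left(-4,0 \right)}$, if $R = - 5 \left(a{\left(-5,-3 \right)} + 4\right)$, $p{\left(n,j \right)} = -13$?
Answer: $1560$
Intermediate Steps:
$a{\left(o,r \right)} = 2 o \left(1 + r\right)$
$R = -120$ ($R = - 5 \left(2 \left(-5\right) \left(1 - 3\right) + 4\right) = - 5 \left(2 \left(-5\right) \left(-2\right) + 4\right) = - 5 \left(20 + 4\right) = \left(-5\right) 24 = -120$)
$R p{\left(-4,0 \right)} = \left(-120\right) \left(-13\right) = 1560$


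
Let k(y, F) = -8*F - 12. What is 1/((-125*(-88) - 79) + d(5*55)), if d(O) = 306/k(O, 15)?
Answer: 22/240211 ≈ 9.1586e-5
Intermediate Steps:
k(y, F) = -12 - 8*F
d(O) = -51/22 (d(O) = 306/(-12 - 8*15) = 306/(-12 - 120) = 306/(-132) = 306*(-1/132) = -51/22)
1/((-125*(-88) - 79) + d(5*55)) = 1/((-125*(-88) - 79) - 51/22) = 1/((11000 - 79) - 51/22) = 1/(10921 - 51/22) = 1/(240211/22) = 22/240211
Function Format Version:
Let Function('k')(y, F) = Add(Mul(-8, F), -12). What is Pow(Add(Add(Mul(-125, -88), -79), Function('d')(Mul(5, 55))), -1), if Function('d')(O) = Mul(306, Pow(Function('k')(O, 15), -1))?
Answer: Rational(22, 240211) ≈ 9.1586e-5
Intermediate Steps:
Function('k')(y, F) = Add(-12, Mul(-8, F))
Function('d')(O) = Rational(-51, 22) (Function('d')(O) = Mul(306, Pow(Add(-12, Mul(-8, 15)), -1)) = Mul(306, Pow(Add(-12, -120), -1)) = Mul(306, Pow(-132, -1)) = Mul(306, Rational(-1, 132)) = Rational(-51, 22))
Pow(Add(Add(Mul(-125, -88), -79), Function('d')(Mul(5, 55))), -1) = Pow(Add(Add(Mul(-125, -88), -79), Rational(-51, 22)), -1) = Pow(Add(Add(11000, -79), Rational(-51, 22)), -1) = Pow(Add(10921, Rational(-51, 22)), -1) = Pow(Rational(240211, 22), -1) = Rational(22, 240211)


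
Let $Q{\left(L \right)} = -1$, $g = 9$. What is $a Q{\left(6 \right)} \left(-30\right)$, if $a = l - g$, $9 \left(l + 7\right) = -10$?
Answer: $- \frac{1540}{3} \approx -513.33$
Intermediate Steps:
$l = - \frac{73}{9}$ ($l = -7 + \frac{1}{9} \left(-10\right) = -7 - \frac{10}{9} = - \frac{73}{9} \approx -8.1111$)
$a = - \frac{154}{9}$ ($a = - \frac{73}{9} - 9 = - \frac{154}{9} \approx -17.111$)
$a Q{\left(6 \right)} \left(-30\right) = \left(- \frac{154}{9}\right) \left(-1\right) \left(-30\right) = \frac{154}{9} \left(-30\right) = - \frac{1540}{3}$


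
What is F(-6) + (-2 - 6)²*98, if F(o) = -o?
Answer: 6278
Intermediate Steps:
F(-6) + (-2 - 6)²*98 = -1*(-6) + (-2 - 6)²*98 = 6 + (-8)²*98 = 6 + 64*98 = 6 + 6272 = 6278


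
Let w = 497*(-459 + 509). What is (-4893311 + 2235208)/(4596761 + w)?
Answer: -2658103/4621611 ≈ -0.57515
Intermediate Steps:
w = 24850 (w = 497*50 = 24850)
(-4893311 + 2235208)/(4596761 + w) = (-4893311 + 2235208)/(4596761 + 24850) = -2658103/4621611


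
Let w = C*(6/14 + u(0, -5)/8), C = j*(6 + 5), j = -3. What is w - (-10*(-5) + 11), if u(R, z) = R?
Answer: -526/7 ≈ -75.143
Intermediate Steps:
C = -33 (C = -3*(6 + 5) = -3*11 = -33)
w = -99/7 (w = -33*(6/14 + 0/8) = -33*(6*(1/14) + 0*(⅛)) = -33*(3/7 + 0) = -33*3/7 = -99/7 ≈ -14.143)
w - (-10*(-5) + 11) = -99/7 - (-10*(-5) + 11) = -99/7 - (50 + 11) = -99/7 - 1*61 = -99/7 - 61 = -526/7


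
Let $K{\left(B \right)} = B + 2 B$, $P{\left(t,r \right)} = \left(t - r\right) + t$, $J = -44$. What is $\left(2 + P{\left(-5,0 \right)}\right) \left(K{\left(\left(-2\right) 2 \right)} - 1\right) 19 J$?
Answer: $-86944$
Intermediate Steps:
$P{\left(t,r \right)} = - r + 2 t$
$K{\left(B \right)} = 3 B$
$\left(2 + P{\left(-5,0 \right)}\right) \left(K{\left(\left(-2\right) 2 \right)} - 1\right) 19 J = \left(2 + \left(\left(-1\right) 0 + 2 \left(-5\right)\right)\right) \left(3 \left(\left(-2\right) 2\right) - 1\right) 19 \left(-44\right) = \left(2 + \left(0 - 10\right)\right) \left(3 \left(-4\right) + \left(-5 + 4\right)\right) 19 \left(-44\right) = \left(2 - 10\right) \left(-12 - 1\right) 19 \left(-44\right) = \left(-8\right) \left(-13\right) 19 \left(-44\right) = 104 \cdot 19 \left(-44\right) = 1976 \left(-44\right) = -86944$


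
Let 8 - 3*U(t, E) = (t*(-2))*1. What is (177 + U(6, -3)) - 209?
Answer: -76/3 ≈ -25.333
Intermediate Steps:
U(t, E) = 8/3 + 2*t/3 (U(t, E) = 8/3 - t*(-2)/3 = 8/3 - (-2*t)/3 = 8/3 - (-2)*t/3 = 8/3 + 2*t/3)
(177 + U(6, -3)) - 209 = (177 + (8/3 + (⅔)*6)) - 209 = (177 + (8/3 + 4)) - 209 = (177 + 20/3) - 209 = 551/3 - 209 = -76/3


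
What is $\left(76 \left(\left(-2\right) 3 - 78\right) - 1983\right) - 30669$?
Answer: $-39036$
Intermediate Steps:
$\left(76 \left(\left(-2\right) 3 - 78\right) - 1983\right) - 30669 = \left(76 \left(-6 - 78\right) - 1983\right) - 30669 = \left(76 \left(-84\right) - 1983\right) - 30669 = \left(-6384 - 1983\right) - 30669 = -8367 - 30669 = -39036$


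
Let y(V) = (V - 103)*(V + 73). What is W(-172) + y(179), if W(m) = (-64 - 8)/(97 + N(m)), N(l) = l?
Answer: 478824/25 ≈ 19153.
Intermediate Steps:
y(V) = (-103 + V)*(73 + V)
W(m) = -72/(97 + m) (W(m) = (-64 - 8)/(97 + m) = -72/(97 + m))
W(-172) + y(179) = -72/(97 - 172) + (-7519 + 179**2 - 30*179) = -72/(-75) + (-7519 + 32041 - 5370) = -72*(-1/75) + 19152 = 24/25 + 19152 = 478824/25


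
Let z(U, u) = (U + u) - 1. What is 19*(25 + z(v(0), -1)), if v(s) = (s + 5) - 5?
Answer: 437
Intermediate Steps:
v(s) = s (v(s) = (5 + s) - 5 = s)
z(U, u) = -1 + U + u
19*(25 + z(v(0), -1)) = 19*(25 + (-1 + 0 - 1)) = 19*(25 - 2) = 19*23 = 437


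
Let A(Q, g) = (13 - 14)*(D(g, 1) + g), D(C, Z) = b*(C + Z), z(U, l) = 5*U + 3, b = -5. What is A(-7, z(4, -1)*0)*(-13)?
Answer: -65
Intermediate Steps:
z(U, l) = 3 + 5*U
D(C, Z) = -5*C - 5*Z (D(C, Z) = -5*(C + Z) = -5*C - 5*Z)
A(Q, g) = 5 + 4*g (A(Q, g) = (13 - 14)*((-5*g - 5*1) + g) = -((-5*g - 5) + g) = -((-5 - 5*g) + g) = -(-5 - 4*g) = 5 + 4*g)
A(-7, z(4, -1)*0)*(-13) = (5 + 4*((3 + 5*4)*0))*(-13) = (5 + 4*((3 + 20)*0))*(-13) = (5 + 4*(23*0))*(-13) = (5 + 4*0)*(-13) = (5 + 0)*(-13) = 5*(-13) = -65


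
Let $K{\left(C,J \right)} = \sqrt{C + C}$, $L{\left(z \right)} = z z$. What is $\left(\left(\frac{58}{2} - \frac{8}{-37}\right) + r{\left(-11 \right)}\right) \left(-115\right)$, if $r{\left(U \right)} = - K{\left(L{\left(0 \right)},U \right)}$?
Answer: $- \frac{124315}{37} \approx -3359.9$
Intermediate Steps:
$L{\left(z \right)} = z^{2}$
$K{\left(C,J \right)} = \sqrt{2} \sqrt{C}$ ($K{\left(C,J \right)} = \sqrt{2 C} = \sqrt{2} \sqrt{C}$)
$r{\left(U \right)} = 0$ ($r{\left(U \right)} = - \sqrt{2} \sqrt{0^{2}} = - \sqrt{2} \sqrt{0} = - \sqrt{2} \cdot 0 = \left(-1\right) 0 = 0$)
$\left(\left(\frac{58}{2} - \frac{8}{-37}\right) + r{\left(-11 \right)}\right) \left(-115\right) = \left(\left(\frac{58}{2} - \frac{8}{-37}\right) + 0\right) \left(-115\right) = \left(\left(58 \cdot \frac{1}{2} - - \frac{8}{37}\right) + 0\right) \left(-115\right) = \left(\left(29 + \frac{8}{37}\right) + 0\right) \left(-115\right) = \left(\frac{1081}{37} + 0\right) \left(-115\right) = \frac{1081}{37} \left(-115\right) = - \frac{124315}{37}$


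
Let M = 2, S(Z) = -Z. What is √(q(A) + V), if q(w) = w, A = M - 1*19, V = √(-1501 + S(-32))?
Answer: √(-17 + I*√1469) ≈ 3.5305 + 5.4281*I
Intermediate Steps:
V = I*√1469 (V = √(-1501 - 1*(-32)) = √(-1501 + 32) = √(-1469) = I*√1469 ≈ 38.328*I)
A = -17 (A = 2 - 1*19 = 2 - 19 = -17)
√(q(A) + V) = √(-17 + I*√1469)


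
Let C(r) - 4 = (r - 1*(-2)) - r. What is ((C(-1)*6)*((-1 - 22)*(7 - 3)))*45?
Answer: -149040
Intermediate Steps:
C(r) = 6 (C(r) = 4 + ((r - 1*(-2)) - r) = 4 + ((r + 2) - r) = 4 + ((2 + r) - r) = 4 + 2 = 6)
((C(-1)*6)*((-1 - 22)*(7 - 3)))*45 = ((6*6)*((-1 - 22)*(7 - 3)))*45 = (36*(-23*4))*45 = (36*(-92))*45 = -3312*45 = -149040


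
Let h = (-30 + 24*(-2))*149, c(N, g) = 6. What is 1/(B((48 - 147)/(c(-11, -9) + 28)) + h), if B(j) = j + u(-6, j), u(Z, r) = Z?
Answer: -34/395451 ≈ -8.5978e-5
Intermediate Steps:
h = -11622 (h = (-30 - 48)*149 = -78*149 = -11622)
B(j) = -6 + j (B(j) = j - 6 = -6 + j)
1/(B((48 - 147)/(c(-11, -9) + 28)) + h) = 1/((-6 + (48 - 147)/(6 + 28)) - 11622) = 1/((-6 - 99/34) - 11622) = 1/(-303/34 - 11622) = 1/(-395451/34) = -34/395451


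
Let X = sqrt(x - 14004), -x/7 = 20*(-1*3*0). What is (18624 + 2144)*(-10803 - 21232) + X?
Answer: -665302880 + 6*I*sqrt(389) ≈ -6.653e+8 + 118.34*I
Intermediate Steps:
x = 0 (x = -140*-1*3*0 = -140*(-3*0) = -140*0 = -7*0 = 0)
X = 6*I*sqrt(389) (X = sqrt(0 - 14004) = sqrt(-14004) = 6*I*sqrt(389) ≈ 118.34*I)
(18624 + 2144)*(-10803 - 21232) + X = (18624 + 2144)*(-10803 - 21232) + 6*I*sqrt(389) = 20768*(-32035) + 6*I*sqrt(389) = -665302880 + 6*I*sqrt(389)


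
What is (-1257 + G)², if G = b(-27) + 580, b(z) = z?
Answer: 495616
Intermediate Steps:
G = 553 (G = -27 + 580 = 553)
(-1257 + G)² = (-1257 + 553)² = (-704)² = 495616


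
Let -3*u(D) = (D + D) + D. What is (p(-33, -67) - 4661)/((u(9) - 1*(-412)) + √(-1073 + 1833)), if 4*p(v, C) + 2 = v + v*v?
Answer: -3544385/323298 + 8795*√190/161649 ≈ -10.213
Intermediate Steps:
p(v, C) = -½ + v/4 + v²/4 (p(v, C) = -½ + (v + v*v)/4 = -½ + (v + v²)/4 = -½ + (v/4 + v²/4) = -½ + v/4 + v²/4)
u(D) = -D (u(D) = -((D + D) + D)/3 = -(2*D + D)/3 = -D)
(p(-33, -67) - 4661)/((u(9) - 1*(-412)) + √(-1073 + 1833)) = ((-½ + (¼)*(-33) + (¼)*(-33)²) - 4661)/((-1*9 - 1*(-412)) + √(-1073 + 1833)) = ((-½ - 33/4 + (¼)*1089) - 4661)/((-9 + 412) + √760) = ((-½ - 33/4 + 1089/4) - 4661)/(403 + 2*√190) = (527/2 - 4661)/(403 + 2*√190) = -8795/(2*(403 + 2*√190))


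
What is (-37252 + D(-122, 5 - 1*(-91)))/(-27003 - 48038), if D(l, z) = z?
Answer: 37156/75041 ≈ 0.49514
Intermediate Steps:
(-37252 + D(-122, 5 - 1*(-91)))/(-27003 - 48038) = (-37252 + (5 - 1*(-91)))/(-27003 - 48038) = (-37252 + (5 + 91))/(-75041) = (-37252 + 96)*(-1/75041) = -37156*(-1/75041) = 37156/75041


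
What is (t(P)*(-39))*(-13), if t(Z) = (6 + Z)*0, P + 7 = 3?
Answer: 0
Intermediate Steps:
P = -4 (P = -7 + 3 = -4)
t(Z) = 0
(t(P)*(-39))*(-13) = (0*(-39))*(-13) = 0*(-13) = 0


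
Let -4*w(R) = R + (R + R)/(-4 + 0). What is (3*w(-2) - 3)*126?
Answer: -567/2 ≈ -283.50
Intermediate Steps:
w(R) = -R/8 (w(R) = -(R + (R + R)/(-4 + 0))/4 = -(R + (2*R)/(-4))/4 = -(R + (2*R)*(-¼))/4 = -(R - R/2)/4 = -R/8)
(3*w(-2) - 3)*126 = (3*(-⅛*(-2)) - 3)*126 = (3*(¼) - 3)*126 = (¾ - 3)*126 = -9/4*126 = -567/2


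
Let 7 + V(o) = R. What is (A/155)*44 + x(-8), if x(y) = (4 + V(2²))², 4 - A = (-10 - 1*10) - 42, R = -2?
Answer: 6779/155 ≈ 43.735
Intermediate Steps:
V(o) = -9 (V(o) = -7 - 2 = -9)
A = 66 (A = 4 - ((-10 - 1*10) - 42) = 4 - ((-10 - 10) - 42) = 4 - (-20 - 42) = 4 - 1*(-62) = 4 + 62 = 66)
x(y) = 25 (x(y) = (4 - 9)² = (-5)² = 25)
(A/155)*44 + x(-8) = (66/155)*44 + 25 = 2904/155 + 25 = 6779/155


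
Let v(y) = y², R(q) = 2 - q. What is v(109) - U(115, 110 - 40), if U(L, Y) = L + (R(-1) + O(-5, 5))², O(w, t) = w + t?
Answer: 11757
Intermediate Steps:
O(w, t) = t + w
U(L, Y) = 9 + L (U(L, Y) = L + ((2 - 1*(-1)) + (5 - 5))² = L + ((2 + 1) + 0)² = L + (3 + 0)² = L + 3² = L + 9 = 9 + L)
v(109) - U(115, 110 - 40) = 109² - (9 + 115) = 11881 - 1*124 = 11881 - 124 = 11757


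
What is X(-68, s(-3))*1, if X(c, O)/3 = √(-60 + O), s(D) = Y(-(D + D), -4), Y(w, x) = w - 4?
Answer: 3*I*√58 ≈ 22.847*I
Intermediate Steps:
Y(w, x) = -4 + w
s(D) = -4 - 2*D (s(D) = -4 - (D + D) = -4 - 2*D)
X(c, O) = 3*√(-60 + O)
X(-68, s(-3))*1 = (3*√(-60 + (-4 - 2*(-3))))*1 = (3*√(-60 + (-4 + 6)))*1 = (3*√(-60 + 2))*1 = (3*√(-58))*1 = (3*(I*√58))*1 = (3*I*√58)*1 = 3*I*√58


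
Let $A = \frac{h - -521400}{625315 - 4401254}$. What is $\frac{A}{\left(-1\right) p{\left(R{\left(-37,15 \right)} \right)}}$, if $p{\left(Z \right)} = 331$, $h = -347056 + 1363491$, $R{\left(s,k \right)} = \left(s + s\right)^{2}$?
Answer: $\frac{1537835}{1249835809} \approx 0.0012304$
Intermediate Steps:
$R{\left(s,k \right)} = 4 s^{2}$ ($R{\left(s,k \right)} = \left(2 s\right)^{2} = 4 s^{2}$)
$h = 1016435$
$A = - \frac{1537835}{3775939}$ ($A = \frac{1016435 - -521400}{625315 - 4401254} = \frac{1016435 + 521400}{-3775939} = 1537835 \left(- \frac{1}{3775939}\right) = - \frac{1537835}{3775939} \approx -0.40727$)
$\frac{A}{\left(-1\right) p{\left(R{\left(-37,15 \right)} \right)}} = - \frac{1537835}{3775939 \left(\left(-1\right) 331\right)} = - \frac{1537835}{3775939 \left(-331\right)} = \left(- \frac{1537835}{3775939}\right) \left(- \frac{1}{331}\right) = \frac{1537835}{1249835809}$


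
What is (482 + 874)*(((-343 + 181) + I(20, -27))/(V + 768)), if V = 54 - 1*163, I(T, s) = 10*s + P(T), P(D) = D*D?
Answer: -43392/659 ≈ -65.845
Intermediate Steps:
P(D) = D²
I(T, s) = T² + 10*s (I(T, s) = 10*s + T² = T² + 10*s)
V = -109 (V = 54 - 163 = -109)
(482 + 874)*(((-343 + 181) + I(20, -27))/(V + 768)) = (482 + 874)*(((-343 + 181) + (20² + 10*(-27)))/(-109 + 768)) = 1356*((-162 + (400 - 270))/659) = 1356*((-162 + 130)*(1/659)) = 1356*(-32*1/659) = 1356*(-32/659) = -43392/659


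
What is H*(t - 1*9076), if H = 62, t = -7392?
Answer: -1021016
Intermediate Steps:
H*(t - 1*9076) = 62*(-7392 - 1*9076) = 62*(-7392 - 9076) = 62*(-16468) = -1021016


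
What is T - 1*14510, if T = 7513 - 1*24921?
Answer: -31918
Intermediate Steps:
T = -17408 (T = 7513 - 24921 = -17408)
T - 1*14510 = -17408 - 1*14510 = -17408 - 14510 = -31918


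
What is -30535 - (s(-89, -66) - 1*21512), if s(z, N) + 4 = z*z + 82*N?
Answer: -11528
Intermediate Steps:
s(z, N) = -4 + z² + 82*N (s(z, N) = -4 + (z*z + 82*N) = -4 + (z² + 82*N) = -4 + z² + 82*N)
-30535 - (s(-89, -66) - 1*21512) = -30535 - ((-4 + (-89)² + 82*(-66)) - 1*21512) = -30535 - ((-4 + 7921 - 5412) - 21512) = -30535 - (2505 - 21512) = -30535 - 1*(-19007) = -30535 + 19007 = -11528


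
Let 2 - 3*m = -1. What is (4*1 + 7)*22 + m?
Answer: 243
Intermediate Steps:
m = 1 (m = ⅔ - ⅓*(-1) = ⅔ + ⅓ = 1)
(4*1 + 7)*22 + m = (4*1 + 7)*22 + 1 = (4 + 7)*22 + 1 = 11*22 + 1 = 242 + 1 = 243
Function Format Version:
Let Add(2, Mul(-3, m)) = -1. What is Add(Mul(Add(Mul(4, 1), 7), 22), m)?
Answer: 243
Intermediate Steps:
m = 1 (m = Add(Rational(2, 3), Mul(Rational(-1, 3), -1)) = Add(Rational(2, 3), Rational(1, 3)) = 1)
Add(Mul(Add(Mul(4, 1), 7), 22), m) = Add(Mul(Add(Mul(4, 1), 7), 22), 1) = Add(Mul(Add(4, 7), 22), 1) = Add(Mul(11, 22), 1) = Add(242, 1) = 243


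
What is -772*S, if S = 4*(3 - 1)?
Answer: -6176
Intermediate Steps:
S = 8 (S = 4*2 = 8)
-772*S = -772*8 = -6176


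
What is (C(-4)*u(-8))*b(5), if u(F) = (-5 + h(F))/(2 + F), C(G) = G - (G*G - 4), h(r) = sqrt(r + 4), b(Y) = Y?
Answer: -200/3 + 80*I/3 ≈ -66.667 + 26.667*I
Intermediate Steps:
h(r) = sqrt(4 + r)
C(G) = 4 + G - G**2 (C(G) = G - (G**2 - 4) = G - (-4 + G**2) = G + (4 - G**2) = 4 + G - G**2)
u(F) = (-5 + sqrt(4 + F))/(2 + F)
(C(-4)*u(-8))*b(5) = ((4 - 4 - 1*(-4)**2)*((-5 + sqrt(4 - 8))/(2 - 8)))*5 = ((4 - 4 - 1*16)*((-5 + sqrt(-4))/(-6)))*5 = ((4 - 4 - 16)*(-(-5 + 2*I)/6))*5 = -16*(5/6 - I/3)*5 = (-40/3 + 16*I/3)*5 = -200/3 + 80*I/3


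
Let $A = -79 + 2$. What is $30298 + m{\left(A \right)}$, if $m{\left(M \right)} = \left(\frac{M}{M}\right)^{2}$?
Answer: $30299$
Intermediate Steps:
$A = -77$
$m{\left(M \right)} = 1$ ($m{\left(M \right)} = 1^{2} = 1$)
$30298 + m{\left(A \right)} = 30298 + 1 = 30299$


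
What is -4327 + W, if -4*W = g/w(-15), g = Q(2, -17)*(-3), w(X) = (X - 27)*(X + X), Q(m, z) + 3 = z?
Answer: -363469/84 ≈ -4327.0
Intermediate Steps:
Q(m, z) = -3 + z
w(X) = 2*X*(-27 + X) (w(X) = (-27 + X)*(2*X) = 2*X*(-27 + X))
g = 60 (g = (-3 - 17)*(-3) = -20*(-3) = 60)
W = -1/84 (W = -15/(2*(-15)*(-27 - 15)) = -15/(2*(-15)*(-42)) = -15/1260 = -¼*1/21 = -1/84 ≈ -0.011905)
-4327 + W = -4327 - 1/84 = -363469/84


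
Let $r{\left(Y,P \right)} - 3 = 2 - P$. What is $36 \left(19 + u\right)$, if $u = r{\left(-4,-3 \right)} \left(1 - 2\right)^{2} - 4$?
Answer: $828$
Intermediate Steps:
$r{\left(Y,P \right)} = 5 - P$ ($r{\left(Y,P \right)} = 3 - \left(-2 + P\right) = 5 - P$)
$u = 4$ ($u = \left(5 - -3\right) \left(1 - 2\right)^{2} - 4 = \left(5 + 3\right) \left(-1\right)^{2} - 4 = 8 \cdot 1 - 4 = 8 - 4 = 4$)
$36 \left(19 + u\right) = 36 \left(19 + 4\right) = 36 \cdot 23 = 828$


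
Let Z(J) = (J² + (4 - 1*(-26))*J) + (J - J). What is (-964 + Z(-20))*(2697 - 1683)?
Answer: -1180296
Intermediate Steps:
Z(J) = J² + 30*J (Z(J) = (J² + (4 + 26)*J) + 0 = (J² + 30*J) + 0 = J² + 30*J)
(-964 + Z(-20))*(2697 - 1683) = (-964 - 20*(30 - 20))*(2697 - 1683) = (-964 - 20*10)*1014 = (-964 - 200)*1014 = -1164*1014 = -1180296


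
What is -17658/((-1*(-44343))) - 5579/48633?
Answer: -9454283/18431907 ≈ -0.51293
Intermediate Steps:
-17658/((-1*(-44343))) - 5579/48633 = -17658/44343 - 5579*1/48633 = -17658*1/44343 - 5579/48633 = -1962/4927 - 5579/48633 = -9454283/18431907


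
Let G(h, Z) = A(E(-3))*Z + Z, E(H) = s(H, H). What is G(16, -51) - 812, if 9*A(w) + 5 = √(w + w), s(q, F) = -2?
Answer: -2504/3 - 34*I/3 ≈ -834.67 - 11.333*I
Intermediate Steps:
E(H) = -2
A(w) = -5/9 + √2*√w/9 (A(w) = -5/9 + √(w + w)/9 = -5/9 + √(2*w)/9 = -5/9 + (√2*√w)/9 = -5/9 + √2*√w/9)
G(h, Z) = Z + Z*(-5/9 + 2*I/9) (G(h, Z) = (-5/9 + √2*√(-2)/9)*Z + Z = (-5/9 + √2*(I*√2)/9)*Z + Z = (-5/9 + 2*I/9)*Z + Z = Z*(-5/9 + 2*I/9) + Z = Z + Z*(-5/9 + 2*I/9))
G(16, -51) - 812 = (2/9)*(-51)*(2 + I) - 812 = (-68/3 - 34*I/3) - 812 = -2504/3 - 34*I/3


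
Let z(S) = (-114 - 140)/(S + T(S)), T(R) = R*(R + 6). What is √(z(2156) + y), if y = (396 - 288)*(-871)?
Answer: I*√10437497664102894/333102 ≈ 306.71*I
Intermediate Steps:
T(R) = R*(6 + R)
y = -94068 (y = 108*(-871) = -94068)
z(S) = -254/(S + S*(6 + S)) (z(S) = (-114 - 140)/(S + S*(6 + S)) = -254/(S + S*(6 + S)))
√(z(2156) + y) = √(-254/(2156*(7 + 2156)) - 94068) = √(-254*1/2156/2163 - 94068) = √(-254*1/2156*1/2163 - 94068) = √(-127/2331714 - 94068) = √(-219339672679/2331714) = I*√10437497664102894/333102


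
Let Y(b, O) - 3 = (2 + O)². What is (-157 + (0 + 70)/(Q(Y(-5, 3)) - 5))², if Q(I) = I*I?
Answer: 14940906289/606841 ≈ 24621.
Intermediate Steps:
Y(b, O) = 3 + (2 + O)²
Q(I) = I²
(-157 + (0 + 70)/(Q(Y(-5, 3)) - 5))² = (-157 + (0 + 70)/((3 + (2 + 3)²)² - 5))² = (-157 + 70/((3 + 5²)² - 5))² = (-157 + 70/((3 + 25)² - 5))² = (-157 + 70/(28² - 5))² = (-157 + 70/(784 - 5))² = (-157 + 70/779)² = (-122233/779)² = 14940906289/606841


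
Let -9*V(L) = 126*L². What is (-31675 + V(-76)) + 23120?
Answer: -89419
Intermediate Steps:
V(L) = -14*L²
(-31675 + V(-76)) + 23120 = (-31675 - 14*(-76)²) + 23120 = (-31675 - 14*5776) + 23120 = (-31675 - 80864) + 23120 = -112539 + 23120 = -89419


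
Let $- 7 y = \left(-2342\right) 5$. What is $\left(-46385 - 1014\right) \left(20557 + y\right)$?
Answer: $- \frac{7375710991}{7} \approx -1.0537 \cdot 10^{9}$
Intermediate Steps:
$y = \frac{11710}{7}$ ($y = - \frac{\left(-2342\right) 5}{7} = \left(- \frac{1}{7}\right) \left(-11710\right) = \frac{11710}{7} \approx 1672.9$)
$\left(-46385 - 1014\right) \left(20557 + y\right) = \left(-46385 - 1014\right) \left(20557 + \frac{11710}{7}\right) = \left(-46385 - 1014\right) \frac{155609}{7} = \left(-47399\right) \frac{155609}{7} = - \frac{7375710991}{7}$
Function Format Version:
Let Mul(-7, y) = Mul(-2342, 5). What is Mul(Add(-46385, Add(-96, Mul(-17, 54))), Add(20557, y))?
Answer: Rational(-7375710991, 7) ≈ -1.0537e+9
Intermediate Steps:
y = Rational(11710, 7) (y = Mul(Rational(-1, 7), Mul(-2342, 5)) = Mul(Rational(-1, 7), -11710) = Rational(11710, 7) ≈ 1672.9)
Mul(Add(-46385, Add(-96, Mul(-17, 54))), Add(20557, y)) = Mul(Add(-46385, Add(-96, Mul(-17, 54))), Add(20557, Rational(11710, 7))) = Mul(Add(-46385, Add(-96, -918)), Rational(155609, 7)) = Mul(Add(-46385, -1014), Rational(155609, 7)) = Mul(-47399, Rational(155609, 7)) = Rational(-7375710991, 7)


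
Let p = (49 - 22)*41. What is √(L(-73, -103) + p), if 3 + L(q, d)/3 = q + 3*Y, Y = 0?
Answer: √879 ≈ 29.648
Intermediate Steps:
L(q, d) = -9 + 3*q (L(q, d) = -9 + 3*(q + 3*0) = -9 + 3*(q + 0) = -9 + 3*q)
p = 1107 (p = 27*41 = 1107)
√(L(-73, -103) + p) = √((-9 + 3*(-73)) + 1107) = √((-9 - 219) + 1107) = √(-228 + 1107) = √879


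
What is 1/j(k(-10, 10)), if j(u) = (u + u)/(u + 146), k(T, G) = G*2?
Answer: 83/20 ≈ 4.1500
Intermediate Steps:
k(T, G) = 2*G
j(u) = 2*u/(146 + u) (j(u) = (2*u)/(146 + u) = 2*u/(146 + u))
1/j(k(-10, 10)) = 1/(2*(2*10)/(146 + 2*10)) = 1/(2*20/(146 + 20)) = 1/(2*20/166) = 1/(2*20*(1/166)) = 1/(20/83) = 83/20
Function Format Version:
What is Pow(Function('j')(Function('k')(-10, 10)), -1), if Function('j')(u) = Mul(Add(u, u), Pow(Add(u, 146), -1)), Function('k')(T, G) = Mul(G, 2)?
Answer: Rational(83, 20) ≈ 4.1500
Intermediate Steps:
Function('k')(T, G) = Mul(2, G)
Function('j')(u) = Mul(2, u, Pow(Add(146, u), -1)) (Function('j')(u) = Mul(Mul(2, u), Pow(Add(146, u), -1)) = Mul(2, u, Pow(Add(146, u), -1)))
Pow(Function('j')(Function('k')(-10, 10)), -1) = Pow(Mul(2, Mul(2, 10), Pow(Add(146, Mul(2, 10)), -1)), -1) = Pow(Mul(2, 20, Pow(Add(146, 20), -1)), -1) = Pow(Mul(2, 20, Pow(166, -1)), -1) = Pow(Mul(2, 20, Rational(1, 166)), -1) = Pow(Rational(20, 83), -1) = Rational(83, 20)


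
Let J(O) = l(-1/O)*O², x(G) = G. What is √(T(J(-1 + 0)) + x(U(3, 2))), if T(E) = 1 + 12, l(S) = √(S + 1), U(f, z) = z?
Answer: √15 ≈ 3.8730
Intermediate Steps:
l(S) = √(1 + S)
J(O) = O²*√(1 - 1/O) (J(O) = √(1 - 1/O)*O² = O²*√(1 - 1/O))
T(E) = 13
√(T(J(-1 + 0)) + x(U(3, 2))) = √(13 + 2) = √15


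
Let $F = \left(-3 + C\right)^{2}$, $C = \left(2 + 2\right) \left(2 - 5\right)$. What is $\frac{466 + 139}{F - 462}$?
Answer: $- \frac{605}{237} \approx -2.5527$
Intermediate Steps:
$C = -12$ ($C = 4 \left(-3\right) = -12$)
$F = 225$ ($F = \left(-3 - 12\right)^{2} = \left(-15\right)^{2} = 225$)
$\frac{466 + 139}{F - 462} = \frac{466 + 139}{225 - 462} = \frac{605}{-237} = 605 \left(- \frac{1}{237}\right) = - \frac{605}{237}$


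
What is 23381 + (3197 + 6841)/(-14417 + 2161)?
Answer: 143273749/6128 ≈ 23380.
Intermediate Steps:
23381 + (3197 + 6841)/(-14417 + 2161) = 23381 + 10038/(-12256) = 23381 + 10038*(-1/12256) = 23381 - 5019/6128 = 143273749/6128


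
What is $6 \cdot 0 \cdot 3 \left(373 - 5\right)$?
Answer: $0$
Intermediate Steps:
$6 \cdot 0 \cdot 3 \left(373 - 5\right) = 0 \cdot 3 \cdot 368 = 0 \cdot 368 = 0$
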